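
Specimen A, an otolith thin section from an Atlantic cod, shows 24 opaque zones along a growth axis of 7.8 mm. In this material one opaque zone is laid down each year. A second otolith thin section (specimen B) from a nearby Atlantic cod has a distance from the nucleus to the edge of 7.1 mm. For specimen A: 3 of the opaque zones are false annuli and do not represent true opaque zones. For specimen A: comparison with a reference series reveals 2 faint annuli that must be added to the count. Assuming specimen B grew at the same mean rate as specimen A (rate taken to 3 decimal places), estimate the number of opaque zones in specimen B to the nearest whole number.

21 opaque zones

Specimen A: after corrections the count is 24 − 3 + 2 = 23 opaque zones.
A: Mean rate = 7.8 mm / 23 years ≈ 0.339 mm/yr.
For B, 7.1 / 0.339 = 20.94 years ≈ 21 opaque zones.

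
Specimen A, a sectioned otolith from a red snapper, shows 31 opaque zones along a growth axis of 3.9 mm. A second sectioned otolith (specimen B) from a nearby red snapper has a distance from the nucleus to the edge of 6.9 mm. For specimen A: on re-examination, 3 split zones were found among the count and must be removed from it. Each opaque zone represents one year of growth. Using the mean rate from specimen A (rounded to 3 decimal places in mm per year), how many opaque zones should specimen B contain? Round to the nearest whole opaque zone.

Specimen A: after corrections the count is 31 − 3 = 28 opaque zones.
A: 3.9 mm over 28 years gives 3.9 / 28 ≈ 0.139 mm/year.
For B, 6.9 / 0.139 = 49.64 years ≈ 50 opaque zones.

50 opaque zones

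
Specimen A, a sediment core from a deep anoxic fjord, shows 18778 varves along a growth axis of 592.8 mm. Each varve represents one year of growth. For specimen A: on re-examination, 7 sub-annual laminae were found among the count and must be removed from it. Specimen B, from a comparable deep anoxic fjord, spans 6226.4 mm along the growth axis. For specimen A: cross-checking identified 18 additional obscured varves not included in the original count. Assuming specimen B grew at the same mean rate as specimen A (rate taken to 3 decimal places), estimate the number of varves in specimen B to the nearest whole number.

194575 varves

Specimen A: adjusted count: 18778 − 7 + 18 = 18789 varves.
A: Mean rate = 592.8 mm / 18789 years ≈ 0.032 mm/year.
Specimen B: 6226.4 mm / 0.032 mm per year = 194575.00 years ≈ 194575 varves.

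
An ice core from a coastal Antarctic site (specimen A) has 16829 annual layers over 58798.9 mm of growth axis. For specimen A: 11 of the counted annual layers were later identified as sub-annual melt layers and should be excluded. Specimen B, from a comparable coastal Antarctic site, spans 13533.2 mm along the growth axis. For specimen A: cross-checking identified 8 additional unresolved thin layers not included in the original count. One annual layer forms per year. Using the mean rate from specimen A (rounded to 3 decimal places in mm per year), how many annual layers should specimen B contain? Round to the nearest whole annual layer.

Specimen A: adjusted count: 16829 − 11 + 8 = 16826 annual layers.
A: Mean rate = 58798.9 mm / 16826 years ≈ 3.495 mm per year.
Specimen B: 13533.2 mm / 3.495 mm per year = 3872.16 years ≈ 3872 annual layers.

3872 annual layers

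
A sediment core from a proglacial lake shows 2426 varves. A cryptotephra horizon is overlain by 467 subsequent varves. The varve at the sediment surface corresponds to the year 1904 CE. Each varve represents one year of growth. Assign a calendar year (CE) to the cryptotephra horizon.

467 varves post-date the cryptotephra horizon.
The varve at the sediment surface is 1904 CE, so the cryptotephra horizon dates to 1904 − 467 = 1437 CE.

1437 CE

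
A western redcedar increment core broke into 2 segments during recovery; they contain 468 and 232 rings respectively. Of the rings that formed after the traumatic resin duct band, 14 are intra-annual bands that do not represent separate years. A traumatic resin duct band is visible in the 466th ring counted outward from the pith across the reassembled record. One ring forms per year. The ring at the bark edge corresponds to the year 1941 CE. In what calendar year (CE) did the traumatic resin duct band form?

1721 CE

Total rings = 468 + 232 = 700.
The traumatic resin duct band sits at ring 466 from the pith, so 700 − 466 = 234 rings formed after it.
Removing the 14 false rings leaves 234 − 14 = 220 true rings beyond the traumatic resin duct band.
1941 − 220 = 1721 CE.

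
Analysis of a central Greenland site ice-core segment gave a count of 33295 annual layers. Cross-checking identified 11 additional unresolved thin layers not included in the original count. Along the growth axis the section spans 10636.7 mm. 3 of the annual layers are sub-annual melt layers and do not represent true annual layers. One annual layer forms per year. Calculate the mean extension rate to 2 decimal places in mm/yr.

0.32 mm/yr

Correcting the raw count gives 33295 − 3 + 11 = 33303 true annual layers.
Extension rate ≈ 10636.7 / 33303 = 0.32 mm/yr.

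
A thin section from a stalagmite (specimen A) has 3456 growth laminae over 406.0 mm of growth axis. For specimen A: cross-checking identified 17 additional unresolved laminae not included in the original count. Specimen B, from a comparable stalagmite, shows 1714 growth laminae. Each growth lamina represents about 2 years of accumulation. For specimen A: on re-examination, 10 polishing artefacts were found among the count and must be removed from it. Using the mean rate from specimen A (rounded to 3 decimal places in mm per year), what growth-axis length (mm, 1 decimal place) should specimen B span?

202.3 mm

Specimen A: adjusted count: 3456 − 10 + 17 = 3463 growth laminae.
Specimen A: 3463 growth laminae at 2 years each span 3463 × 2 = 6926 years.
A: 406.0 mm over 6926 years gives 406.0 / 6926 ≈ 0.059 mm per year.
Specimen B: 1714 growth laminae at 2 years each span 1714 × 2 = 3428 years. B's length ≈ 0.059 × 3428 = 202.3 mm.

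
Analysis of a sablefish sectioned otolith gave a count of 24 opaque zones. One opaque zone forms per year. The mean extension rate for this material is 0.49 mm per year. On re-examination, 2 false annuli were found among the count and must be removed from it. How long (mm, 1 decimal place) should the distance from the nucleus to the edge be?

Correcting the raw count gives 24 − 2 = 22 true opaque zones.
22 years at 0.49 mm/year gives 0.49 × 22 = 10.8 mm.

10.8 mm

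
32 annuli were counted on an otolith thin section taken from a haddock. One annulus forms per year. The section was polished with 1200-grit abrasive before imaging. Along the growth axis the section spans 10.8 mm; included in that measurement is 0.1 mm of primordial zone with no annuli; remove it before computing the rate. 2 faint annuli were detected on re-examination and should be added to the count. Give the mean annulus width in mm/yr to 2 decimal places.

0.31 mm/yr

After corrections the count is 32 + 2 = 34 annuli.
The growth record spans 10.8 − 0.1 = 10.7 mm.
Extension rate ≈ 10.7 / 34 = 0.31 mm/yr.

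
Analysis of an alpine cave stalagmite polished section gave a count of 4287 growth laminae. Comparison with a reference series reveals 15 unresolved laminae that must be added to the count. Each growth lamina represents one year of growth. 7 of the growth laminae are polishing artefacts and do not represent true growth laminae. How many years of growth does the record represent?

After corrections the count is 4287 − 7 + 15 = 4295 growth laminae.
One growth lamina per year makes the duration 4295 years.

4295 years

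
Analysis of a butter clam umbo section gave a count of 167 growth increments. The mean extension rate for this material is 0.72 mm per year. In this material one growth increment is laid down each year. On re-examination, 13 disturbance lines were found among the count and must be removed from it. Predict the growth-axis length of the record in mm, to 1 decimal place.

110.9 mm

True growth increment count = 167 − 13 = 154.
Predicted length = 0.72 mm/year × 154 years = 110.9 mm.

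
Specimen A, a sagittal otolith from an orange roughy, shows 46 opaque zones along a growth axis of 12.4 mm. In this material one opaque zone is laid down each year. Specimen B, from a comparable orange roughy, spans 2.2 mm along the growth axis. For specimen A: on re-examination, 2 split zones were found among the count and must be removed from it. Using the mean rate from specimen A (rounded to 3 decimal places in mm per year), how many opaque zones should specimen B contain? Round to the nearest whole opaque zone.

8 opaque zones

Specimen A: true opaque zone count = 46 − 2 = 44.
A: Mean rate = 12.4 mm / 44 years ≈ 0.282 mm/year.
B spans 2.2 / 0.282 = 7.80 years ≈ 8 opaque zones.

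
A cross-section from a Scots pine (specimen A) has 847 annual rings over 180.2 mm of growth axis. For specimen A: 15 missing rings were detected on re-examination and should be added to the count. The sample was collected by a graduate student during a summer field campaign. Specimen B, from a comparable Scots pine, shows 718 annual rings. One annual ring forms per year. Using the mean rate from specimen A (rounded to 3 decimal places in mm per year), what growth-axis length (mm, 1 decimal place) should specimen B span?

Specimen A: adjusted count: 847 + 15 = 862 annual rings.
A: Extension rate ≈ 180.2 / 862 = 0.209 mm/yr.
For B, 0.209 mm/year × 718 years = 150.1 mm.

150.1 mm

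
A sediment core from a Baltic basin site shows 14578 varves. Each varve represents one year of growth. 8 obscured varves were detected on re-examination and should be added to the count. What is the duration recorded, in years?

14586 years

True varve count = 14578 + 8 = 14586.
One varve per year makes the duration 14586 years.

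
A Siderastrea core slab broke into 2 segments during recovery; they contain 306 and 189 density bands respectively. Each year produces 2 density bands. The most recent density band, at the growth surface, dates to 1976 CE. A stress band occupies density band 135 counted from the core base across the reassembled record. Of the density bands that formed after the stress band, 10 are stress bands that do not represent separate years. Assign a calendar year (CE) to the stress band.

Total density bands = 306 + 189 = 495.
The stress band sits at density band 135 from the core base, so 495 − 135 = 360 density bands formed after it.
Removing the 10 false density bands leaves 360 − 10 = 350 true density bands beyond the stress band.
Dividing by 2 density bands per year: 350 / 2 = 175 years.
The density band at the growth surface is 1976 CE, so the stress band dates to 1976 − 175 = 1801 CE.

1801 CE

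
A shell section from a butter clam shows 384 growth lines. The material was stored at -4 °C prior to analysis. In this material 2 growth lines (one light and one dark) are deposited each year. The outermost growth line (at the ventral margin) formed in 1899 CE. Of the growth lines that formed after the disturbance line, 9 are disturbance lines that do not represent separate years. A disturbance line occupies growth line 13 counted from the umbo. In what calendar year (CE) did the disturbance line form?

1718 CE

384 − 13 = 371 growth lines lie beyond the disturbance line toward the ventral margin.
Excluding 9 false growth lines: 371 − 9 = 362.
362 growth lines at 2 per year is 362 / 2 = 181 years.
1899 − 181 = 1718 CE.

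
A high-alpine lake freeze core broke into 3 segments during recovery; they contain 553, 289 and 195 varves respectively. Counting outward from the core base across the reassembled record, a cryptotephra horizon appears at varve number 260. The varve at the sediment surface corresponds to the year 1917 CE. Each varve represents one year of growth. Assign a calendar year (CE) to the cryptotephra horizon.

Total varves = 553 + 289 + 195 = 1037.
The cryptotephra horizon sits at varve 260 from the core base, so 1037 − 260 = 777 varves formed after it.
The varve at the sediment surface is 1917 CE, so the cryptotephra horizon dates to 1917 − 777 = 1140 CE.

1140 CE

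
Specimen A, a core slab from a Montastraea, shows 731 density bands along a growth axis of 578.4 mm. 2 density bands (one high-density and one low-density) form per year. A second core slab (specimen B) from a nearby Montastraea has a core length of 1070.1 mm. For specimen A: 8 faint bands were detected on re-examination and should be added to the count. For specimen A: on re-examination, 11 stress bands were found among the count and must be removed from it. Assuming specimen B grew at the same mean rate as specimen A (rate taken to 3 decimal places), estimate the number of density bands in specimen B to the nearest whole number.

Specimen A: after corrections the count is 731 − 11 + 8 = 728 density bands.
Specimen A: with 2 density bands per year, 728 / 2 = 364 years.
A: Extension rate ≈ 578.4 / 364 = 1.589 mm/year.
B spans 1070.1 / 1.589 = 673.44 years; at 2 density bands per year that is 673.44 × 2 ≈ 1347 density bands.

1347 density bands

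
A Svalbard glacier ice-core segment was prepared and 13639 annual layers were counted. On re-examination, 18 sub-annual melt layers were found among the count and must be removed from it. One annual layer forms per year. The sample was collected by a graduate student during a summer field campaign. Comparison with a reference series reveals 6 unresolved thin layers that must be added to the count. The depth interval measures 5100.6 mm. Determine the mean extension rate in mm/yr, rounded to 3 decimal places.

0.374 mm/yr

True annual layer count = 13639 − 18 + 6 = 13627.
5100.6 mm over 13627 years gives 5100.6 / 13627 ≈ 0.374 mm/yr.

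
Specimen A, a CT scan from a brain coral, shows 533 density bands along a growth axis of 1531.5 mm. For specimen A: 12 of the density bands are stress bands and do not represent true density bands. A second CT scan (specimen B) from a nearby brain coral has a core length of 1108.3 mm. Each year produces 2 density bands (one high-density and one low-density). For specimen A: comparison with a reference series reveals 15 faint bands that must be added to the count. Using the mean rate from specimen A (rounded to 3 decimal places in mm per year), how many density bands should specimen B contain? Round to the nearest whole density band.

388 density bands

Specimen A: correcting the raw count gives 533 − 12 + 15 = 536 true density bands.
Specimen A: 536 density bands at 2 per year is 536 / 2 = 268 years.
A: Mean rate = 1531.5 mm / 268 years ≈ 5.715 mm/year.
Specimen B: 1108.3 mm / 5.715 mm per year = 193.93 years; at 2 density bands per year that is 193.93 × 2 ≈ 388 density bands.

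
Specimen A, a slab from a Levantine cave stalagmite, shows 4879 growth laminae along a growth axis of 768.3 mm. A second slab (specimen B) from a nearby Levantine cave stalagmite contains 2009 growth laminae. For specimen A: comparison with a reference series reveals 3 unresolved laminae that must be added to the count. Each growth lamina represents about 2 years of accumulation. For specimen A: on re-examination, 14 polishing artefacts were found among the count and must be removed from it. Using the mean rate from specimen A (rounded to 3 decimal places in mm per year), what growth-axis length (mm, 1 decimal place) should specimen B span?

317.4 mm

Specimen A: adjusted count: 4879 − 14 + 3 = 4868 growth laminae.
Specimen A: at 2 years per growth lamina, 4868 × 2 = 9736 years.
A: 768.3 mm over 9736 years gives 768.3 / 9736 ≈ 0.079 mm per year.
Specimen B: 2009 growth laminae at 2 years each span 2009 × 2 = 4018 years. For B, 0.079 mm/year × 4018 years = 317.4 mm.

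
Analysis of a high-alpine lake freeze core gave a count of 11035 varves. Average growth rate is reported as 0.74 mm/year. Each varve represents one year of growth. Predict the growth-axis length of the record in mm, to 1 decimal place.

11035 years of growth are recorded.
11035 years at 0.74 mm/year gives 0.74 × 11035 = 8165.9 mm.

8165.9 mm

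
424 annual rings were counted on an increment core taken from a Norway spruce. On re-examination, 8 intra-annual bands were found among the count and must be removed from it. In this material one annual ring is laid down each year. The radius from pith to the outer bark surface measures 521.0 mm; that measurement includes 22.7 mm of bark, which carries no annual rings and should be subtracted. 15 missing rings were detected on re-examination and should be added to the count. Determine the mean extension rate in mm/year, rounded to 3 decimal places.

1.156 mm/year

After corrections the count is 424 − 8 + 15 = 431 annual rings.
Net length = 521.0 − 22.7 = 498.3 mm.
Extension rate ≈ 498.3 / 431 = 1.156 mm/year.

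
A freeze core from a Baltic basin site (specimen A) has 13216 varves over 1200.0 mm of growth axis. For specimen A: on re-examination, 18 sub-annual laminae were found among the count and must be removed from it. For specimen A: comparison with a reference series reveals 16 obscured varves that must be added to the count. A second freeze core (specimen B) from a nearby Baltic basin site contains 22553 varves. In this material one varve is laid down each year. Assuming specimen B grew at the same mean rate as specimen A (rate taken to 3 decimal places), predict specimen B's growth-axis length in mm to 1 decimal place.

Specimen A: true varve count = 13216 − 18 + 16 = 13214.
A: 1200.0 mm over 13214 years gives 1200.0 / 13214 ≈ 0.091 mm/year.
B's length ≈ 0.091 × 22553 = 2052.3 mm.

2052.3 mm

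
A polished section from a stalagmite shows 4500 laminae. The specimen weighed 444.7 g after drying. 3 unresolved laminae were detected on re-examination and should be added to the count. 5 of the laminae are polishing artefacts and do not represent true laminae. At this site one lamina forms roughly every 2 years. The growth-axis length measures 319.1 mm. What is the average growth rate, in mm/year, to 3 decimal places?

0.035 mm/year

After corrections the count is 4500 − 5 + 3 = 4498 laminae.
At 2 years per lamina, 4498 × 2 = 8996 years.
Mean rate = 319.1 mm / 8996 years ≈ 0.035 mm/year.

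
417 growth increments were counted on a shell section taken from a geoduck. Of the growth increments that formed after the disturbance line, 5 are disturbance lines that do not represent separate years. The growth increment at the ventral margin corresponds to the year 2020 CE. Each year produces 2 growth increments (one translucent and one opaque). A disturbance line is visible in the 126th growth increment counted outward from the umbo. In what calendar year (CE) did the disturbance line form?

Between growth increment 126 and the ventral margin there are 417 − 126 = 291 growth increments.
Removing the 5 false growth increments leaves 291 − 5 = 286 true growth increments beyond the disturbance line.
With 2 growth increments per year, 286 / 2 = 143 years.
The growth increment at the ventral margin is 2020 CE, so the disturbance line dates to 2020 − 143 = 1877 CE.

1877 CE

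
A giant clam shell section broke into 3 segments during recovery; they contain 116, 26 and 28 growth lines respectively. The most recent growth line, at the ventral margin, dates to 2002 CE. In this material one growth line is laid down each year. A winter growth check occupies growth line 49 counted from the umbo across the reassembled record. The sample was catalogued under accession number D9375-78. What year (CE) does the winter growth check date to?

1881 CE

Total growth lines = 116 + 26 + 28 = 170.
Between growth line 49 and the ventral margin there are 170 − 49 = 121 growth lines.
Counting back 121 years from 2002 CE places the winter growth check in 2002 − 121 = 1881 CE.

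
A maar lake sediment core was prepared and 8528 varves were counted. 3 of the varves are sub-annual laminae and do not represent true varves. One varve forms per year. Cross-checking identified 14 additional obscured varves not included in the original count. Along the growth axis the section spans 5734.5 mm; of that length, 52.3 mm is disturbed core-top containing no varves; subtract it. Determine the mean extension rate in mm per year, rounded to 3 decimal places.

0.665 mm per year

True varve count = 8528 − 3 + 14 = 8539.
Net length = 5734.5 − 52.3 = 5682.2 mm.
5682.2 mm over 8539 years gives 5682.2 / 8539 ≈ 0.665 mm per year.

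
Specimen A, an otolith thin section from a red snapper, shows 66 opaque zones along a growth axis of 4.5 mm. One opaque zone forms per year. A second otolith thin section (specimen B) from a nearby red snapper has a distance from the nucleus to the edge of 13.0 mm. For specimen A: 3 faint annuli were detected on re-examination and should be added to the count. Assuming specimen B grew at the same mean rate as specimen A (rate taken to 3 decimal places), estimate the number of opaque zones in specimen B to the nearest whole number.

200 opaque zones

Specimen A: correcting the raw count gives 66 + 3 = 69 true opaque zones.
A: Mean rate = 4.5 mm / 69 years ≈ 0.065 mm per year.
Specimen B: 13.0 mm / 0.065 mm per year = 200.00 years ≈ 200 opaque zones.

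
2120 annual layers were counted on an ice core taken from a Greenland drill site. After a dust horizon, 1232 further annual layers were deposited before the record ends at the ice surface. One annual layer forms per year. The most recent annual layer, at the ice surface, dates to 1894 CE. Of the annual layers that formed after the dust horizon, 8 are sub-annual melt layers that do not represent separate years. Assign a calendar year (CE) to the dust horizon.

670 CE

There are 1232 annual layers younger than the dust horizon.
Excluding 8 false annual layers: 1232 − 8 = 1224.
1894 − 1224 = 670 CE.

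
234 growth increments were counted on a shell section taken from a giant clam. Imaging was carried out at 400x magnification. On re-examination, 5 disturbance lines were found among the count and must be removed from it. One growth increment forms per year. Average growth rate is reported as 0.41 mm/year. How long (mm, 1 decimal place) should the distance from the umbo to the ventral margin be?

True growth increment count = 234 − 5 = 229.
229 years at 0.41 mm/year gives 0.41 × 229 = 93.9 mm.

93.9 mm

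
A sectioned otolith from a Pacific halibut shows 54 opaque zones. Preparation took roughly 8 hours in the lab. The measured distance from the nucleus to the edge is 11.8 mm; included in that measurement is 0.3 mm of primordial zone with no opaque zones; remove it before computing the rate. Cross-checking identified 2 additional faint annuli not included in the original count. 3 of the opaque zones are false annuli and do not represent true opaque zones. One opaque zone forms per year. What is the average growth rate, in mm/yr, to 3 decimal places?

After corrections the count is 54 − 3 + 2 = 53 opaque zones.
Removing the 0.3 mm offcut leaves 11.8 − 0.3 = 11.5 mm.
Mean rate = 11.5 mm / 53 years ≈ 0.217 mm/yr.

0.217 mm/yr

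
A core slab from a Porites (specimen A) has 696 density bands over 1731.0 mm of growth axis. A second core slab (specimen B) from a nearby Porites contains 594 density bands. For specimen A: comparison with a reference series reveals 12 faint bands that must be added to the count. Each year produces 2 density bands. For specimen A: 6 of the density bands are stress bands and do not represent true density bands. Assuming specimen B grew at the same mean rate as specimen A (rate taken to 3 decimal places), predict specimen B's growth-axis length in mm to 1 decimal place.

1464.8 mm

Specimen A: correcting the raw count gives 696 − 6 + 12 = 702 true density bands.
Specimen A: with 2 density bands per year, 702 / 2 = 351 years.
A: Extension rate ≈ 1731.0 / 351 = 4.932 mm per year.
Specimen B: with 2 density bands per year, 594 / 2 = 297 years. For B, 4.932 mm/year × 297 years = 1464.8 mm.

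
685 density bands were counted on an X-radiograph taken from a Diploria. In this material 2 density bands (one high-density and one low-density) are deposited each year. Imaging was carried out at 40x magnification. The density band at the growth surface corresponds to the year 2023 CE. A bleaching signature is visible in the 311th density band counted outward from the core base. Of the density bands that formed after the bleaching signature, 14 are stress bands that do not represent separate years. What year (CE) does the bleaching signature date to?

685 − 311 = 374 density bands lie beyond the bleaching signature toward the growth surface.
Removing the 14 false density bands leaves 374 − 14 = 360 true density bands beyond the bleaching signature.
With 2 density bands per year, 360 / 2 = 180 years.
Counting back 180 years from 2023 CE places the bleaching signature in 2023 − 180 = 1843 CE.

1843 CE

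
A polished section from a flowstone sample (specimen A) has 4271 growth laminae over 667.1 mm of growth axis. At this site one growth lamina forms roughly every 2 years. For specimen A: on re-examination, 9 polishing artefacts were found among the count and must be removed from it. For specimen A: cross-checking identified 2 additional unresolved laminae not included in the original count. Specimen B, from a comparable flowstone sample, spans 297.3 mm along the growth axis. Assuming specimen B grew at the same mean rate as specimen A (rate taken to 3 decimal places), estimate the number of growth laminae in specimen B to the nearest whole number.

Specimen A: correcting the raw count gives 4271 − 9 + 2 = 4264 true growth laminae.
Specimen A: multiplying by 2 years per growth lamina: 4264 × 2 = 8528 years.
A: 667.1 mm over 8528 years gives 667.1 / 8528 ≈ 0.078 mm per year.
For B, 297.3 / 0.078 = 3811.54 years; at 2 years per growth lamina that is 3811.54 / 2 ≈ 1906 growth laminae.

1906 growth laminae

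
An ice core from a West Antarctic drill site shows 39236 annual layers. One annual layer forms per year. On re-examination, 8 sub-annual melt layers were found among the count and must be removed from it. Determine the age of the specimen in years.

39228 years

After corrections the count is 39236 − 8 = 39228 annual layers.
One annual layer per year makes the duration 39228 years.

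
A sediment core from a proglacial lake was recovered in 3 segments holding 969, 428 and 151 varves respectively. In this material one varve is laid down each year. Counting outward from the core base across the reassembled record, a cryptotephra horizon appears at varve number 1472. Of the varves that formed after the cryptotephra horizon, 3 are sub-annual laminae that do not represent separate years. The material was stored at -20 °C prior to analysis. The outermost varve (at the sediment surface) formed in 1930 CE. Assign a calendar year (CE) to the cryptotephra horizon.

Total varves = 969 + 428 + 151 = 1548.
1548 − 1472 = 76 varves lie beyond the cryptotephra horizon toward the sediment surface.
Removing the 3 false varves leaves 76 − 3 = 73 true varves beyond the cryptotephra horizon.
The varve at the sediment surface is 1930 CE, so the cryptotephra horizon dates to 1930 − 73 = 1857 CE.

1857 CE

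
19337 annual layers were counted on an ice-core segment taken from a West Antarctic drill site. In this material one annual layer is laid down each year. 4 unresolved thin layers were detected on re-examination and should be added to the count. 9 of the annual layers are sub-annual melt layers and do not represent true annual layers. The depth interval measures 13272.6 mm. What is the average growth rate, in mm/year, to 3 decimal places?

Correcting the raw count gives 19337 − 9 + 4 = 19332 true annual layers.
Extension rate ≈ 13272.6 / 19332 = 0.687 mm/year.

0.687 mm/year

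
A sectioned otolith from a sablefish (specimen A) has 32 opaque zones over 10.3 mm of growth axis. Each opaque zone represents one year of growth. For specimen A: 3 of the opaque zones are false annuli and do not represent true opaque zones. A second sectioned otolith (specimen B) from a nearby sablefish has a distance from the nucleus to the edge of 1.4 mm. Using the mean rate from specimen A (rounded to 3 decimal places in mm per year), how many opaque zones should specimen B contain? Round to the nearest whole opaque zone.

Specimen A: after corrections the count is 32 − 3 = 29 opaque zones.
A: Mean rate = 10.3 mm / 29 years ≈ 0.355 mm/year.
For B, 1.4 / 0.355 = 3.94 years ≈ 4 opaque zones.

4 opaque zones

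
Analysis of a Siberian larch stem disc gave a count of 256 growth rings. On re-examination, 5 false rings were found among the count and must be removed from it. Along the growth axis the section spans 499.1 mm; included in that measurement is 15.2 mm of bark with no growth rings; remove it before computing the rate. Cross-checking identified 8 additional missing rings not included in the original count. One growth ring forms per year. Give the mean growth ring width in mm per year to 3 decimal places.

Correcting the raw count gives 256 − 5 + 8 = 259 true growth rings.
The growth record spans 499.1 − 15.2 = 483.9 mm.
483.9 mm over 259 years gives 483.9 / 259 ≈ 1.868 mm per year.

1.868 mm per year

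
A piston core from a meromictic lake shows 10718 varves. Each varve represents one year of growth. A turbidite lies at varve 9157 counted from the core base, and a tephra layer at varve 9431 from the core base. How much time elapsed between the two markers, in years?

274 years

9431 − 9157 = 274 varves lie between the two events.
At one varve per year, 274 years elapsed between them.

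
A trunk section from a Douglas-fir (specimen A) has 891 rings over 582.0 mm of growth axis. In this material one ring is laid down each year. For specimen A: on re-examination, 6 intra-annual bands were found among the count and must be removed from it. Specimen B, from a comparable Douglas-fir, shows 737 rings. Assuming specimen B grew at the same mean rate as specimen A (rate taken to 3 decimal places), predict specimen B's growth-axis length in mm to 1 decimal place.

Specimen A: adjusted count: 891 − 6 = 885 rings.
A: Extension rate ≈ 582.0 / 885 = 0.658 mm/year.
Length of B = 0.658 × 737 = 484.9 mm.

484.9 mm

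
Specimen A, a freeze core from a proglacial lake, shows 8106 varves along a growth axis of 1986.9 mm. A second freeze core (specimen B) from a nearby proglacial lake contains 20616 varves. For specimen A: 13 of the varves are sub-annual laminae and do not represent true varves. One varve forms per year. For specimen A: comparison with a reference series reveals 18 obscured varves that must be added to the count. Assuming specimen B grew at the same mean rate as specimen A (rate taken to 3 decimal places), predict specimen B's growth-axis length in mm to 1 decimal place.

Specimen A: adjusted count: 8106 − 13 + 18 = 8111 varves.
A: Mean rate = 1986.9 mm / 8111 years ≈ 0.245 mm/year.
Length of B = 0.245 × 20616 = 5050.9 mm.

5050.9 mm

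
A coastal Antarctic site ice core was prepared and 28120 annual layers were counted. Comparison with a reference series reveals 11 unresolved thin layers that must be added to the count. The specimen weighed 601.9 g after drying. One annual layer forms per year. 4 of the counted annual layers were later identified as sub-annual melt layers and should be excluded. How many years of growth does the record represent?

After corrections the count is 28120 − 4 + 11 = 28127 annual layers.
One annual layer per year makes the duration 28127 years.

28127 years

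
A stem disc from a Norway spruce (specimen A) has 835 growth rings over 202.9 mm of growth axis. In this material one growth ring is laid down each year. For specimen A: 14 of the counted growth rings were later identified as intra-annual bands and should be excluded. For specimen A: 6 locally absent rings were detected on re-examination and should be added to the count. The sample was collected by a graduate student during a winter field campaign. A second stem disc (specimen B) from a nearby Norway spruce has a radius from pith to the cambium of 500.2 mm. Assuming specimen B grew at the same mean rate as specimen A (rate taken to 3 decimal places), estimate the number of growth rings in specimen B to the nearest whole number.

Specimen A: adjusted count: 835 − 14 + 6 = 827 growth rings.
A: Extension rate ≈ 202.9 / 827 = 0.245 mm per year.
Specimen B: 500.2 mm / 0.245 mm per year = 2041.63 years ≈ 2042 growth rings.

2042 growth rings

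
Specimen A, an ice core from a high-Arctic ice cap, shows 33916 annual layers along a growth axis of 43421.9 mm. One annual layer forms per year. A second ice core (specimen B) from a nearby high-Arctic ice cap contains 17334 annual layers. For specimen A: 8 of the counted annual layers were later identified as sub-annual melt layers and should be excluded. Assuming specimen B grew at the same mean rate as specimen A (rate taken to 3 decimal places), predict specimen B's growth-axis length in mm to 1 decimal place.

Specimen A: correcting the raw count gives 33916 − 8 = 33908 true annual layers.
A: Mean rate = 43421.9 mm / 33908 years ≈ 1.281 mm/yr.
Length of B = 1.281 × 17334 = 22204.9 mm.

22204.9 mm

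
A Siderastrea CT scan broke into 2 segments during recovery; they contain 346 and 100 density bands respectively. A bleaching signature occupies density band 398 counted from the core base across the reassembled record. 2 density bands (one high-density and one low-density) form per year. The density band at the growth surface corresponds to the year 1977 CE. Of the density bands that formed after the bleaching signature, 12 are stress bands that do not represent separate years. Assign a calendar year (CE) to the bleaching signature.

1959 CE

Total density bands = 346 + 100 = 446.
Between density band 398 and the growth surface there are 446 − 398 = 48 density bands.
Excluding 12 false density bands: 48 − 12 = 36.
With 2 density bands per year, 36 / 2 = 18 years.
Counting back 18 years from 1977 CE places the bleaching signature in 1977 − 18 = 1959 CE.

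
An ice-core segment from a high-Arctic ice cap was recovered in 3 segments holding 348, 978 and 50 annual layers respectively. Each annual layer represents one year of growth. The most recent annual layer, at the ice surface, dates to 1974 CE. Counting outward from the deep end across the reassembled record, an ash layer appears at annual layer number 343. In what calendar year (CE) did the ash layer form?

Total annual layers = 348 + 978 + 50 = 1376.
Between annual layer 343 and the ice surface there are 1376 − 343 = 1033 annual layers.
Counting back 1033 years from 1974 CE places the ash layer in 1974 − 1033 = 941 CE.

941 CE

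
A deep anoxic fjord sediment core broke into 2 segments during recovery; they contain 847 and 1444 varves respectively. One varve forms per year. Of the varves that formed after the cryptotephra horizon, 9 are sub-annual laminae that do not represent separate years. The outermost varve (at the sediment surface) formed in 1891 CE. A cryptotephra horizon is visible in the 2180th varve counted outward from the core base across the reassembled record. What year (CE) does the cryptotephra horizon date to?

Total varves = 847 + 1444 = 2291.
2291 − 2180 = 111 varves lie beyond the cryptotephra horizon toward the sediment surface.
Excluding 9 false varves: 111 − 9 = 102.
1891 − 102 = 1789 CE.

1789 CE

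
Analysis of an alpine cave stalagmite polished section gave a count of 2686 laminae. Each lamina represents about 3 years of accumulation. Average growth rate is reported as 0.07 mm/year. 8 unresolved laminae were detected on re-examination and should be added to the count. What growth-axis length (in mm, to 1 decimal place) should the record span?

Correcting the raw count gives 2686 + 8 = 2694 true laminae.
2694 laminae at 3 years each span 2694 × 3 = 8082 years.
8082 years at 0.07 mm/year gives 0.07 × 8082 = 565.7 mm.

565.7 mm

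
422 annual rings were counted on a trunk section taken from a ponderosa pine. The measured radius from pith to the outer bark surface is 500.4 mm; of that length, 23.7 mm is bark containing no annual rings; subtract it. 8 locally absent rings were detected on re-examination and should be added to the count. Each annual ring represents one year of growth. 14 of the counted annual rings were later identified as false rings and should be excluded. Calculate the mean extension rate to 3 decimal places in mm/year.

True annual ring count = 422 − 14 + 8 = 416.
Net length = 500.4 − 23.7 = 476.7 mm.
Mean rate = 476.7 mm / 416 years ≈ 1.146 mm/year.

1.146 mm/year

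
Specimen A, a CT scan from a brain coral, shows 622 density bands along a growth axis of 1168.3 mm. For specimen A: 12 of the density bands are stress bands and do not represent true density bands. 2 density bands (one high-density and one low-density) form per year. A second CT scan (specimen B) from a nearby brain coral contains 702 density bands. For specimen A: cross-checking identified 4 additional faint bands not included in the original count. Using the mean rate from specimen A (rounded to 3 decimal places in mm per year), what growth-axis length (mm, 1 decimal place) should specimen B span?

1335.9 mm

Specimen A: adjusted count: 622 − 12 + 4 = 614 density bands.
Specimen A: with 2 density bands per year, 614 / 2 = 307 years.
A: Mean rate = 1168.3 mm / 307 years ≈ 3.806 mm/year.
Specimen B: with 2 density bands per year, 702 / 2 = 351 years. For B, 3.806 mm/year × 351 years = 1335.9 mm.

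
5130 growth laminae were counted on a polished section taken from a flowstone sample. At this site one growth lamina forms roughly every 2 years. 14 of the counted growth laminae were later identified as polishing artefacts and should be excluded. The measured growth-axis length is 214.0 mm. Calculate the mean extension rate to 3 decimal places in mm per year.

0.021 mm per year

True growth lamina count = 5130 − 14 = 5116.
At 2 years per growth lamina, 5116 × 2 = 10232 years.
214.0 mm over 10232 years gives 214.0 / 10232 ≈ 0.021 mm per year.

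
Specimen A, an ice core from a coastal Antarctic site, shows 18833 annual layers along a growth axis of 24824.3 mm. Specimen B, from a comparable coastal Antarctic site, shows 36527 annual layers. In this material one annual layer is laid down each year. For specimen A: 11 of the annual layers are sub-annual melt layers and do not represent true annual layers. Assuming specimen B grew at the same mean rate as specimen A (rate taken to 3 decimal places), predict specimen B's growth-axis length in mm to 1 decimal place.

Specimen A: correcting the raw count gives 18833 − 11 = 18822 true annual layers.
A: 24824.3 mm over 18822 years gives 24824.3 / 18822 ≈ 1.319 mm per year.
For B, 1.319 mm/year × 36527 years = 48179.1 mm.

48179.1 mm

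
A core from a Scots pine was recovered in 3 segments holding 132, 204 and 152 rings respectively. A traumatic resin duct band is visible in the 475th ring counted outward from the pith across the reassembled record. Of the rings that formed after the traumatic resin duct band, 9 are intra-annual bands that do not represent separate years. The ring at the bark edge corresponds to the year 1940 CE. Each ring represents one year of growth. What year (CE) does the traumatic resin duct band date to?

Total rings = 132 + 204 + 152 = 488.
The traumatic resin duct band sits at ring 475 from the pith, so 488 − 475 = 13 rings formed after it.
Removing the 9 false rings leaves 13 − 9 = 4 true rings beyond the traumatic resin duct band.
The ring at the bark edge is 1940 CE, so the traumatic resin duct band dates to 1940 − 4 = 1936 CE.

1936 CE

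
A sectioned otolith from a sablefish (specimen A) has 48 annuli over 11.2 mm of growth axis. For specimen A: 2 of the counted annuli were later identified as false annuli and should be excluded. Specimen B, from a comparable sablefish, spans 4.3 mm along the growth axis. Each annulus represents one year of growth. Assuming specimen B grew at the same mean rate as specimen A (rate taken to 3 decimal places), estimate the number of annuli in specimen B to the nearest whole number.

Specimen A: true annulus count = 48 − 2 = 46.
A: Extension rate ≈ 11.2 / 46 = 0.243 mm/yr.
For B, 4.3 / 0.243 = 17.70 years ≈ 18 annuli.

18 annuli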